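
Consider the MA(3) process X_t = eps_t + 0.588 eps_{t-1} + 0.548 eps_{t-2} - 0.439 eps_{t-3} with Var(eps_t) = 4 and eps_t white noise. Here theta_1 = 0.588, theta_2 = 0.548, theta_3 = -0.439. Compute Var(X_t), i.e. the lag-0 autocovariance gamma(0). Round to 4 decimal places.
\gamma(0) = 7.3551

For an MA(q) process X_t = eps_t + sum_i theta_i eps_{t-i} with
Var(eps_t) = sigma^2, the variance is
  gamma(0) = sigma^2 * (1 + sum_i theta_i^2).
  sum_i theta_i^2 = (0.588)^2 + (0.548)^2 + (-0.439)^2 = 0.345744 + 0.300304 + 0.192721 = 0.838769.
  gamma(0) = 4 * (1 + 0.838769) = 4 * 1.838769 = 7.355076, which rounds to 7.3551.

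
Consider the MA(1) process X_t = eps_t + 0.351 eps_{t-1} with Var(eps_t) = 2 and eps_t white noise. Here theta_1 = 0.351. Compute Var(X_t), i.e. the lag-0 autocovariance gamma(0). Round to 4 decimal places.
\gamma(0) = 2.2464

For an MA(q) process X_t = eps_t + sum_i theta_i eps_{t-i} with
Var(eps_t) = sigma^2, the variance is
  gamma(0) = sigma^2 * (1 + sum_i theta_i^2).
  sum_i theta_i^2 = (0.351)^2 = 0.123201.
  gamma(0) = 2 * (1 + 0.123201) = 2 * 1.123201 = 2.246402, which rounds to 2.2464.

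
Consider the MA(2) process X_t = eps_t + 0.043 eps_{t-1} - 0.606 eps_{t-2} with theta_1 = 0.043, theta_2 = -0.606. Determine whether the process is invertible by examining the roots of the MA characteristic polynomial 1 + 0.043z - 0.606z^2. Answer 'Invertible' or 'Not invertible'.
\text{Invertible}

The MA(q) characteristic polynomial is P(z) = 1 + 0.043z - 0.606z^2.
Invertibility requires all roots to lie outside the unit circle, i.e. |z| > 1 for every root.
Set 1 + (0.043) z + (-0.606) z^2 = 0, i.e. a z^2 + b z + c = 0 with a = -0.606, b = 0.043, c = 1.
Discriminant D = b^2 - 4ac = (0.043)^2 - 4*(-0.606)*1 = 0.001849 - (-2.424) = 2.425849.
D >= 0, so the roots are real: z = (-b +/- sqrt(D)) / (2a) = (-0.043 +/- 1.557514) / (-1.212).
  z_1 = (-0.043 + 1.557514) / (-1.212) = -1.2496,   |z_1| = 1.2496.
  z_2 = (-0.043 - 1.557514) / (-1.212) = 1.3206,   |z_2| = 1.3206.
Moduli of all roots: 1.2496, 1.3206.
All moduli strictly greater than 1? Yes.
Verdict: Invertible.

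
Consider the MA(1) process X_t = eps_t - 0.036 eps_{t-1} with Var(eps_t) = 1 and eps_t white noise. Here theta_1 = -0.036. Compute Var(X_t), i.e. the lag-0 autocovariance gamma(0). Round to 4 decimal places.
\gamma(0) = 1.0013

For an MA(q) process X_t = eps_t + sum_i theta_i eps_{t-i} with
Var(eps_t) = sigma^2, the variance is
  gamma(0) = sigma^2 * (1 + sum_i theta_i^2).
  sum_i theta_i^2 = (-0.036)^2 = 0.001296.
  gamma(0) = 1 * (1 + 0.001296) = 1 * 1.001296 = 1.001296, which rounds to 1.0013.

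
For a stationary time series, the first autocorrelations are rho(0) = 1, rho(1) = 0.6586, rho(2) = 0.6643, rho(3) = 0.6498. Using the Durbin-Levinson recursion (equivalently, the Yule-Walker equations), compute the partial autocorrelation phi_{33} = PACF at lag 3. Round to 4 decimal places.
\phi_{33} = 0.2588

The PACF at lag k is phi_{kk}, the last component of the solution
to the Yule-Walker system G_k phi = r_k where
  (G_k)_{ij} = rho(|i - j|), (r_k)_i = rho(i), i,j = 1..k.
Equivalently, Durbin-Levinson gives phi_{kk} iteratively:
  phi_{11} = rho(1)
  phi_{kk} = [rho(k) - sum_{j=1..k-1} phi_{k-1,j} rho(k-j)]
            / [1 - sum_{j=1..k-1} phi_{k-1,j} rho(j)],
  phi_{k,j} = phi_{k-1,j} - phi_{kk} phi_{k-1,k-j},  j = 1..k-1.
Step k = 1:
  phi_11 = rho(1) = 0.6586.
Step k = 2:
  phi_22 = [rho(2) - phi_11 rho(1)] / [1 - phi_11 rho(1)] = [0.6643 - (0.6586)(0.6586)] / [1 - (0.6586)(0.6586)]
         = 0.23054604 / 0.56624604 = 0.407148.
  Update: phi_21 = phi_11 - phi_22 phi_11 = 0.6586 - (0.407148)(0.6586) = 0.390452.
Step k = 3:
  phi_33 = [rho(3) - phi_21 rho(2) - phi_22 rho(1)] / [1 - phi_21 rho(1) - phi_22 rho(2)]
    numerator   = 0.6498 - (0.390452)(0.6643) - (0.407148)(0.6586) = 0.12227481
    denominator = 1 - (0.390452)(0.6586) - (0.407148)(0.6643) = 0.47237964
  phi_33 = 0.12227481 / 0.47237964 = 0.2588.
Therefore phi_{33} = 0.2588.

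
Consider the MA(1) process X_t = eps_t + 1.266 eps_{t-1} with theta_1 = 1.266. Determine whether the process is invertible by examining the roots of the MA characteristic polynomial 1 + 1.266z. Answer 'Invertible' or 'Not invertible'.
\text{Not invertible}

The MA(q) characteristic polynomial is P(z) = 1 + 1.266z.
Invertibility requires all roots to lie outside the unit circle, i.e. |z| > 1 for every root.
This is linear in z: 1 + (1.266) z = 0  =>  z = -1/(1.266) = -0.789889,  |z| = 0.789889.
Moduli of all roots: 0.7899.
All moduli strictly greater than 1? No.
Verdict: Not invertible.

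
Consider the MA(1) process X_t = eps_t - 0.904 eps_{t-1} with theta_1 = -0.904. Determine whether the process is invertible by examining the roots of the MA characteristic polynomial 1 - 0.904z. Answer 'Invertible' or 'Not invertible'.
\text{Invertible}

The MA(q) characteristic polynomial is P(z) = 1 - 0.904z.
Invertibility requires all roots to lie outside the unit circle, i.e. |z| > 1 for every root.
This is linear in z: 1 + (-0.904) z = 0  =>  z = -1/(-0.904) = 1.106195,  |z| = 1.106195.
Moduli of all roots: 1.1062.
All moduli strictly greater than 1? Yes.
Verdict: Invertible.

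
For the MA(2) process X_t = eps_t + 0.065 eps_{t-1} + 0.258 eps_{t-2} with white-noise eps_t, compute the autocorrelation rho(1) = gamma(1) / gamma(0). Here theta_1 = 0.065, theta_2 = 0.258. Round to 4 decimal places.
\rho(1) = 0.0764

For an MA(q) process with theta_0 = 1, the autocovariance is
  gamma(k) = sigma^2 * sum_{i=0..q-k} theta_i * theta_{i+k},
and rho(k) = gamma(k) / gamma(0). Sigma^2 cancels.
  numerator   = (1)*(0.065) + (0.065)*(0.258) = 0.08177.
  denominator = (1)^2 + (0.065)^2 + (0.258)^2 = 1.070789.
  rho(1) = 0.08177 / 1.070789 = 0.0764.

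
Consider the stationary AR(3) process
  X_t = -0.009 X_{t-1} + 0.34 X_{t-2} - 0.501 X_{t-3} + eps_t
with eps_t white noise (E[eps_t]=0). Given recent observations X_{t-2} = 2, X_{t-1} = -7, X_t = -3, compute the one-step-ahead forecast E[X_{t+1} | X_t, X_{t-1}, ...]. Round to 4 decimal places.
E[X_{t+1} \mid \mathcal F_t] = -3.3550

For an AR(p) model X_t = c + sum_i phi_i X_{t-i} + eps_t, the
one-step-ahead conditional mean is
  E[X_{t+1} | X_t, ...] = c + sum_i phi_i X_{t+1-i}.
Substitute known values:
  E[X_{t+1} | ...] = (-0.009) * (-3) + (0.34) * (-7) + (-0.501) * (2)
                   = -3.3550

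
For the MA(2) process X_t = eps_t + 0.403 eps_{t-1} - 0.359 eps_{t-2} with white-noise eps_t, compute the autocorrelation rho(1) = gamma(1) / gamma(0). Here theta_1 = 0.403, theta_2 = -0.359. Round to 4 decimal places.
\rho(1) = 0.2001

For an MA(q) process with theta_0 = 1, the autocovariance is
  gamma(k) = sigma^2 * sum_{i=0..q-k} theta_i * theta_{i+k},
and rho(k) = gamma(k) / gamma(0). Sigma^2 cancels.
  numerator   = (1)*(0.403) + (0.403)*(-0.359) = 0.258323.
  denominator = (1)^2 + (0.403)^2 + (-0.359)^2 = 1.29129.
  rho(1) = 0.258323 / 1.29129 = 0.2001.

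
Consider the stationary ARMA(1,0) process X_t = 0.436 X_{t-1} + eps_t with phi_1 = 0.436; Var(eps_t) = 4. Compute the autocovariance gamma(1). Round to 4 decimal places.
\gamma(1) = 2.1533

Multiply the model equation by X_{t-k} and take expectations. With theta_0 = psi_0 = 1 and psi_j the MA(infinity) weights, this gives
  gamma(k) - sum_i phi_i gamma(k-i) = c_k,
  c_k = sigma^2 * sum_{j=k..q} theta_j psi_{j-k}   (c_k = 0 for k > q),
using gamma(-m) = gamma(m).
Pure AR (q = 0): c_0 = sigma^2 = 4, c_k = 0 for k >= 1.
Equations for k = 0 and k = 1 (AR order 1):
  gamma(0) = phi_1 gamma(1) + c_0
  gamma(1) = phi_1 gamma(0) + c_1
Substituting the second into the first: gamma(0) (1 - phi_1^2) = c_0 + phi_1 c_1, so
  gamma(0) = c_0 / (1 - phi_1^2) = 4 / (1 - (0.436)^2) = 4 / 0.809904 = 4.938857.
  gamma(1) = phi_1 gamma(0) = (0.436)(4.938857) = 2.153342.
Therefore gamma(1) = 2.1533 (to 4 decimal places).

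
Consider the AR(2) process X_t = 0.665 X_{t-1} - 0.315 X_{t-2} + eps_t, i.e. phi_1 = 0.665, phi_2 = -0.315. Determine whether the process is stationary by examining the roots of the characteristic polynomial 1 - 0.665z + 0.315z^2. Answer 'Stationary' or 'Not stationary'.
\text{Stationary}

The AR(p) characteristic polynomial is P(z) = 1 - 0.665z + 0.315z^2.
Stationarity requires all roots to lie outside the unit circle, i.e. |z| > 1 for every root.
Set 1 + (-0.665) z + (0.315) z^2 = 0, i.e. a z^2 + b z + c = 0 with a = 0.315, b = -0.665, c = 1.
Discriminant D = b^2 - 4ac = (-0.665)^2 - 4*(0.315)*1 = 0.442225 - (1.26) = -0.817775.
D < 0, so the roots are the complex-conjugate pair z = (-b +/- i sqrt(-D)) / (2a) = 1.0556 +/- 1.4354i.
For a conjugate pair |z|^2 = z * conj(z) = (product of roots) = c/a = 1/(0.315) = 3.174603, so |z| = sqrt(3.174603) = 1.7817 for both roots.
Moduli of all roots: 1.7817, 1.7817.
All moduli strictly greater than 1? Yes.
Verdict: Stationary.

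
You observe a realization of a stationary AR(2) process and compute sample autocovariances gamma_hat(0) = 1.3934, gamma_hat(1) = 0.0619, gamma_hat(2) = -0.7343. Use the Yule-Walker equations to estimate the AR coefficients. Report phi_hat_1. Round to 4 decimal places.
\hat\phi_{1} = 0.0680

The Yule-Walker equations for an AR(p) process read, in matrix form,
  Gamma_p phi = r_p,   with   (Gamma_p)_{ij} = gamma(|i - j|),
                       (r_p)_i = gamma(i),   i,j = 1..p.
Substitute the sample gammas (Toeplitz matrix and right-hand side of size 2):
  Gamma_p = [[1.3934, 0.0619], [0.0619, 1.3934]]
  r_p     = [0.0619, -0.7343]
Written out:
  1.3934 phi_1 + 0.0619 phi_2 = 0.0619
  0.0619 phi_1 + 1.3934 phi_2 = -0.7343
Solve by Cramer's rule:
  det = gamma(0)^2 - gamma(1)^2 = (1.3934)^2 - (0.0619)^2 = 1.94156356 - 0.00383161 = 1.93773195
  phi_hat_1 = [gamma(1) gamma(0) - gamma(1) gamma(2)] / det = [(0.0619)(1.3934) - (0.0619)(-0.7343)] / 1.93773195 = 0.13170463 / 1.93773195 = 0.068
  phi_hat_2 = [gamma(0) gamma(2) - gamma(1)^2] / det = [(1.3934)(-0.7343) - (0.0619)^2] / 1.93773195 = -1.02700523 / 1.93773195 = -0.53
So phi_hat = [0.0680, -0.5300].
Therefore phi_hat_1 = 0.0680.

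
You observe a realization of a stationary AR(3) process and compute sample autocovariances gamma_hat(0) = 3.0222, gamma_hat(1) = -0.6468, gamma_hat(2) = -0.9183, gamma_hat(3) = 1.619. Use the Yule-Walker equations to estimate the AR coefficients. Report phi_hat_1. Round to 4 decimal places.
\hat\phi_{1} = -0.1290

The Yule-Walker equations for an AR(p) process read, in matrix form,
  Gamma_p phi = r_p,   with   (Gamma_p)_{ij} = gamma(|i - j|),
                       (r_p)_i = gamma(i),   i,j = 1..p.
Substitute the sample gammas (Toeplitz matrix and right-hand side of size 3):
  Gamma_p = [[3.0222, -0.6468, -0.9183], [-0.6468, 3.0222, -0.6468], [-0.9183, -0.6468, 3.0222]]
  r_p     = [-0.6468, -0.9183, 1.619]
Written out (R1..R3):
  (R1) 3.0222 phi_1 - 0.6468 phi_2 - 0.9183 phi_3 = -0.6468
  (R2) -0.6468 phi_1 + 3.0222 phi_2 - 0.6468 phi_3 = -0.9183
  (R3) -0.9183 phi_1 - 0.6468 phi_2 + 3.0222 phi_3 = 1.619
Gaussian elimination:
  R2 <- R2 - (-0.6468/3.0222) R1 = R2 - (-0.214016) R1:  2.883774 phi_2 - 0.843331 phi_3 = -1.056726
  R3 <- R3 - (-0.9183/3.0222) R1 = R3 - (-0.303851) R1:  -0.843331 phi_2 + 2.743173 phi_3 = 1.422469
  R3 <- R3 - (-0.843331/2.883774) R2 = R3 - (-0.29244) R2:  2.496549 phi_3 = 1.11344
Back-substitution:
  phi_hat_3 = 1.11344 / 2.496549 = 0.445992
  phi_hat_2 = (-1.056726 - (-0.843331)(0.445992)) / 2.883774 = -0.236013
  phi_hat_1 = (-0.6468 - (-0.6468)(-0.236013) - (-0.9183)(0.445992)) / 3.0222 = -0.129012
So phi_hat = [-0.1290, -0.2360, 0.4460].
Therefore phi_hat_1 = -0.1290.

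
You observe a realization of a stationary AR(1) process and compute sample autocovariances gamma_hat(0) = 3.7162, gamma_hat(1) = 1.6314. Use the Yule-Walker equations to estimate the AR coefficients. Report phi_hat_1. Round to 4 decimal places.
\hat\phi_{1} = 0.4390

The Yule-Walker equations for an AR(p) process read, in matrix form,
  Gamma_p phi = r_p,   with   (Gamma_p)_{ij} = gamma(|i - j|),
                       (r_p)_i = gamma(i),   i,j = 1..p.
Substitute the sample gammas (Toeplitz matrix and right-hand side of size 1):
  Gamma_p = [[3.7162]]
  r_p     = [1.6314]
With p = 1 this is the single equation gamma(0) phi_1 = gamma(1):
  phi_hat_1 = gamma(1) / gamma(0) = 1.6314 / 3.7162 = 0.4390.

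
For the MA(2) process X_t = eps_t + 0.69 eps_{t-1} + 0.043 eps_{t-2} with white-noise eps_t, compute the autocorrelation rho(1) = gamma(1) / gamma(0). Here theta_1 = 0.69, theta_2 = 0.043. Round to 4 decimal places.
\rho(1) = 0.4869

For an MA(q) process with theta_0 = 1, the autocovariance is
  gamma(k) = sigma^2 * sum_{i=0..q-k} theta_i * theta_{i+k},
and rho(k) = gamma(k) / gamma(0). Sigma^2 cancels.
  numerator   = (1)*(0.69) + (0.69)*(0.043) = 0.71967.
  denominator = (1)^2 + (0.69)^2 + (0.043)^2 = 1.477949.
  rho(1) = 0.71967 / 1.477949 = 0.4869.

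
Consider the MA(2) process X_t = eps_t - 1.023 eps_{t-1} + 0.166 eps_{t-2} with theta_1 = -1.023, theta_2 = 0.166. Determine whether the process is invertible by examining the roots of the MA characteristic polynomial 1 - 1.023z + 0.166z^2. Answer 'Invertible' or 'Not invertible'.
\text{Invertible}

The MA(q) characteristic polynomial is P(z) = 1 - 1.023z + 0.166z^2.
Invertibility requires all roots to lie outside the unit circle, i.e. |z| > 1 for every root.
Set 1 + (-1.023) z + (0.166) z^2 = 0, i.e. a z^2 + b z + c = 0 with a = 0.166, b = -1.023, c = 1.
Discriminant D = b^2 - 4ac = (-1.023)^2 - 4*(0.166)*1 = 1.046529 - (0.664) = 0.382529.
D >= 0, so the roots are real: z = (-b +/- sqrt(D)) / (2a) = (1.023 +/- 0.618489) / (0.332).
  z_1 = (1.023 + 0.618489) / (0.332) = 4.9442,   |z_1| = 4.9442.
  z_2 = (1.023 - 0.618489) / (0.332) = 1.2184,   |z_2| = 1.2184.
Moduli of all roots: 4.9442, 1.2184.
All moduli strictly greater than 1? Yes.
Verdict: Invertible.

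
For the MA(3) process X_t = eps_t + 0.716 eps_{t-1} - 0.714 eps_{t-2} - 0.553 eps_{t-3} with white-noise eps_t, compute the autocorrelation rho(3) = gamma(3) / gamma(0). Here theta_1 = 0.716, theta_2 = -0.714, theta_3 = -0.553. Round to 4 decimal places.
\rho(3) = -0.2375

For an MA(q) process with theta_0 = 1, the autocovariance is
  gamma(k) = sigma^2 * sum_{i=0..q-k} theta_i * theta_{i+k},
and rho(k) = gamma(k) / gamma(0). Sigma^2 cancels.
  numerator   = (1)*(-0.553) = -0.553.
  denominator = (1)^2 + (0.716)^2 + (-0.714)^2 + (-0.553)^2 = 2.328261.
  rho(3) = -0.553 / 2.328261 = -0.2375.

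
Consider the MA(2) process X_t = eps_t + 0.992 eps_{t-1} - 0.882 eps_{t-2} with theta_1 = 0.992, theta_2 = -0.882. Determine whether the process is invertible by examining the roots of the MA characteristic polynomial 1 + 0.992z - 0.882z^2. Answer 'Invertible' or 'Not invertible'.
\text{Not invertible}

The MA(q) characteristic polynomial is P(z) = 1 + 0.992z - 0.882z^2.
Invertibility requires all roots to lie outside the unit circle, i.e. |z| > 1 for every root.
Set 1 + (0.992) z + (-0.882) z^2 = 0, i.e. a z^2 + b z + c = 0 with a = -0.882, b = 0.992, c = 1.
Discriminant D = b^2 - 4ac = (0.992)^2 - 4*(-0.882)*1 = 0.984064 - (-3.528) = 4.512064.
D >= 0, so the roots are real: z = (-b +/- sqrt(D)) / (2a) = (-0.992 +/- 2.124162) / (-1.764).
  z_1 = (-0.992 + 2.124162) / (-1.764) = -0.6418,   |z_1| = 0.6418.
  z_2 = (-0.992 - 2.124162) / (-1.764) = 1.7665,   |z_2| = 1.7665.
Moduli of all roots: 0.6418, 1.7665.
All moduli strictly greater than 1? No.
Verdict: Not invertible.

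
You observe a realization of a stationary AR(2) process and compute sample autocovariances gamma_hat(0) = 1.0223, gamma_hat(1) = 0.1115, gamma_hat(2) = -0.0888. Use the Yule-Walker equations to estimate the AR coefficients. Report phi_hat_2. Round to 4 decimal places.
\hat\phi_{2} = -0.0999

The Yule-Walker equations for an AR(p) process read, in matrix form,
  Gamma_p phi = r_p,   with   (Gamma_p)_{ij} = gamma(|i - j|),
                       (r_p)_i = gamma(i),   i,j = 1..p.
Substitute the sample gammas (Toeplitz matrix and right-hand side of size 2):
  Gamma_p = [[1.0223, 0.1115], [0.1115, 1.0223]]
  r_p     = [0.1115, -0.0888]
Written out:
  1.0223 phi_1 + 0.1115 phi_2 = 0.1115
  0.1115 phi_1 + 1.0223 phi_2 = -0.0888
Solve by Cramer's rule:
  det = gamma(0)^2 - gamma(1)^2 = (1.0223)^2 - (0.1115)^2 = 1.04509729 - 0.01243225 = 1.03266504
  phi_hat_1 = [gamma(1) gamma(0) - gamma(1) gamma(2)] / det = [(0.1115)(1.0223) - (0.1115)(-0.0888)] / 1.03266504 = 0.12388765 / 1.03266504 = 0.12
  phi_hat_2 = [gamma(0) gamma(2) - gamma(1)^2] / det = [(1.0223)(-0.0888) - (0.1115)^2] / 1.03266504 = -0.10321249 / 1.03266504 = -0.0999
So phi_hat = [0.1200, -0.0999].
Therefore phi_hat_2 = -0.0999.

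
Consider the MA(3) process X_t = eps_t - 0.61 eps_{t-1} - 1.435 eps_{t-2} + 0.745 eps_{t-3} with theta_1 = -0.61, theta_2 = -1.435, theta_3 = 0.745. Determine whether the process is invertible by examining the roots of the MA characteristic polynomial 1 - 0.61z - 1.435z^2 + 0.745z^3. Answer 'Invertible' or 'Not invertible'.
\text{Not invertible}

The MA(q) characteristic polynomial is P(z) = 1 - 0.61z - 1.435z^2 + 0.745z^3.
Invertibility requires all roots to lie outside the unit circle, i.e. |z| > 1 for every root.
Degree 3: look for a simple real root z0 first, then factor out (1 - z/z0) and solve the remaining quadratic.
Testing z0 = 2: P(2) = 1 + (-0.61)(2) + (-1.435)(2)^2 + (0.745)(2)^3
  = 1 + (-1.22) + (-5.74) + (5.96) = 0.  So z_0 = 2 is a root, |z_0| = 2.
Divide out the factor (1 - 0.5 z) = (1 - z/z0) (since 1/z0 = 0.5):
  P(z) = (1 - 0.5 z)(1 + (-0.11) z + (-1.49) z^2)
  [check: z-coef -0.11 - (0.5) = -0.61; z^2-coef -1.49 - (0.5)(-0.11) = -1.435; z^3-coef -(0.5)(-1.49) = 0.745.]
Remaining roots from the quadratic factor 1 + (-0.11) z + (-1.49) z^2:
  Set 1 + (-0.11) z + (-1.49) z^2 = 0, i.e. a z^2 + b z + c = 0 with a = -1.49, b = -0.11, c = 1.
  Discriminant D = b^2 - 4ac = (-0.11)^2 - 4*(-1.49)*1 = 0.0121 - (-5.96) = 5.9721.
  D >= 0, so the roots are real: z = (-b +/- sqrt(D)) / (2a) = (0.11 +/- 2.443788) / (-2.98).
    z_1 = (0.11 + 2.443788) / (-2.98) = -0.857,   |z_1| = 0.857.
    z_2 = (0.11 - 2.443788) / (-2.98) = 0.7832,   |z_2| = 0.7832.
Moduli of all roots: 2.0000, 0.8570, 0.7832.
All moduli strictly greater than 1? No.
Verdict: Not invertible.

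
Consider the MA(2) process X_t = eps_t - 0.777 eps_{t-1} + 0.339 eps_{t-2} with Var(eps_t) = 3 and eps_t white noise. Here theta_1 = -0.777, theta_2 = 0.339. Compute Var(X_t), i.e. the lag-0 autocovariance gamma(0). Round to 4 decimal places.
\gamma(0) = 5.1560

For an MA(q) process X_t = eps_t + sum_i theta_i eps_{t-i} with
Var(eps_t) = sigma^2, the variance is
  gamma(0) = sigma^2 * (1 + sum_i theta_i^2).
  sum_i theta_i^2 = (-0.777)^2 + (0.339)^2 = 0.603729 + 0.114921 = 0.71865.
  gamma(0) = 3 * (1 + 0.71865) = 3 * 1.71865 = 5.15595, which rounds to 5.1560.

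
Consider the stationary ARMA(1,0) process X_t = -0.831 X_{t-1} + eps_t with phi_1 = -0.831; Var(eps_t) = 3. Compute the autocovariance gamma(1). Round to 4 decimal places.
\gamma(1) = -8.0565

Multiply the model equation by X_{t-k} and take expectations. With theta_0 = psi_0 = 1 and psi_j the MA(infinity) weights, this gives
  gamma(k) - sum_i phi_i gamma(k-i) = c_k,
  c_k = sigma^2 * sum_{j=k..q} theta_j psi_{j-k}   (c_k = 0 for k > q),
using gamma(-m) = gamma(m).
Pure AR (q = 0): c_0 = sigma^2 = 3, c_k = 0 for k >= 1.
Equations for k = 0 and k = 1 (AR order 1):
  gamma(0) = phi_1 gamma(1) + c_0
  gamma(1) = phi_1 gamma(0) + c_1
Substituting the second into the first: gamma(0) (1 - phi_1^2) = c_0 + phi_1 c_1, so
  gamma(0) = c_0 / (1 - phi_1^2) = 3 / (1 - (-0.831)^2) = 3 / 0.309439 = 9.694964.
  gamma(1) = phi_1 gamma(0) = (-0.831)(9.694964) = -8.056515.
Therefore gamma(1) = -8.0565 (to 4 decimal places).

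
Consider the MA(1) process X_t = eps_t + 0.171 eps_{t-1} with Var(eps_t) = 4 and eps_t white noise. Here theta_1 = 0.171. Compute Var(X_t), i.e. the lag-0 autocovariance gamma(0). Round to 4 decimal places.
\gamma(0) = 4.1170

For an MA(q) process X_t = eps_t + sum_i theta_i eps_{t-i} with
Var(eps_t) = sigma^2, the variance is
  gamma(0) = sigma^2 * (1 + sum_i theta_i^2).
  sum_i theta_i^2 = (0.171)^2 = 0.029241.
  gamma(0) = 4 * (1 + 0.029241) = 4 * 1.029241 = 4.116964, which rounds to 4.1170.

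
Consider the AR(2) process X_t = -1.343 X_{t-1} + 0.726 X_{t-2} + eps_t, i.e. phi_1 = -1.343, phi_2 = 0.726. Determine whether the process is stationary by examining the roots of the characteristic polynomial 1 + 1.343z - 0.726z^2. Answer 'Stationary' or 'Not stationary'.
\text{Not stationary}

The AR(p) characteristic polynomial is P(z) = 1 + 1.343z - 0.726z^2.
Stationarity requires all roots to lie outside the unit circle, i.e. |z| > 1 for every root.
Set 1 + (1.343) z + (-0.726) z^2 = 0, i.e. a z^2 + b z + c = 0 with a = -0.726, b = 1.343, c = 1.
Discriminant D = b^2 - 4ac = (1.343)^2 - 4*(-0.726)*1 = 1.803649 - (-2.904) = 4.707649.
D >= 0, so the roots are real: z = (-b +/- sqrt(D)) / (2a) = (-1.343 +/- 2.169712) / (-1.452).
  z_1 = (-1.343 + 2.169712) / (-1.452) = -0.5694,   |z_1| = 0.5694.
  z_2 = (-1.343 - 2.169712) / (-1.452) = 2.4192,   |z_2| = 2.4192.
Moduli of all roots: 0.5694, 2.4192.
All moduli strictly greater than 1? No.
Verdict: Not stationary.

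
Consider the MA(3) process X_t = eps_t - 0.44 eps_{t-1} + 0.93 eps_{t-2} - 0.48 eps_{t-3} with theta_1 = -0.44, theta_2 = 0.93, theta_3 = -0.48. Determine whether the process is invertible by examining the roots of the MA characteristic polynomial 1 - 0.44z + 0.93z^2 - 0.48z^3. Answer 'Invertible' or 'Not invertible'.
\text{Invertible}

The MA(q) characteristic polynomial is P(z) = 1 - 0.44z + 0.93z^2 - 0.48z^3.
Invertibility requires all roots to lie outside the unit circle, i.e. |z| > 1 for every root.
Degree 3: look for a simple real root z0 first, then factor out (1 - z/z0) and solve the remaining quadratic.
Testing z0 = 2: P(2) = 1 + (-0.44)(2) + (0.93)(2)^2 + (-0.48)(2)^3
  = 1 + (-0.88) + (3.72) + (-3.84) = 0.  So z_0 = 2 is a root, |z_0| = 2.
Divide out the factor (1 - 0.5 z) = (1 - z/z0) (since 1/z0 = 0.5):
  P(z) = (1 - 0.5 z)(1 + (0.06) z + (0.96) z^2)
  [check: z-coef 0.06 - (0.5) = -0.44; z^2-coef 0.96 - (0.5)(0.06) = 0.93; z^3-coef -(0.5)(0.96) = -0.48.]
Remaining roots from the quadratic factor 1 + (0.06) z + (0.96) z^2:
  Set 1 + (0.06) z + (0.96) z^2 = 0, i.e. a z^2 + b z + c = 0 with a = 0.96, b = 0.06, c = 1.
  Discriminant D = b^2 - 4ac = (0.06)^2 - 4*(0.96)*1 = 0.0036 - (3.84) = -3.8364.
  D < 0, so the roots are the complex-conjugate pair z = (-b +/- i sqrt(-D)) / (2a) = -0.0312 +/- 1.0201i.
  For a conjugate pair |z|^2 = z * conj(z) = (product of roots) = c/a = 1/(0.96) = 1.041667, so |z| = sqrt(1.041667) = 1.0206 for both roots.
Moduli of all roots: 2.0000, 1.0206, 1.0206.
All moduli strictly greater than 1? Yes.
Verdict: Invertible.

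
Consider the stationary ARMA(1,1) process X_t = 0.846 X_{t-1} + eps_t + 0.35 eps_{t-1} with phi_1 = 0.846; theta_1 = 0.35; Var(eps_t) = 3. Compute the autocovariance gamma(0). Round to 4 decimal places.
\gamma(0) = 18.0949

Multiply the model equation by X_{t-k} and take expectations. With theta_0 = psi_0 = 1 and psi_j the MA(infinity) weights, this gives
  gamma(k) - sum_i phi_i gamma(k-i) = c_k,
  c_k = sigma^2 * sum_{j=k..q} theta_j psi_{j-k}   (c_k = 0 for k > q),
using gamma(-m) = gamma(m).
psi-weights needed (psi_j = theta_j + sum_i phi_i psi_{j-i}):
  psi_1 = theta_1 + phi_1 = 0.35 + (0.846) = 1.196
Right-hand sides:
  c_0 = sigma^2 (1 + theta_1 psi_1) = 3 * (1 + (0.35)(1.196)) = 3 * 1.4186 = 4.2558
  c_1 = sigma^2 theta_1 = 3 * (0.35) = 1.05
  c_2 = 0
Equations for k = 0 and k = 1 (AR order 1):
  gamma(0) = phi_1 gamma(1) + c_0
  gamma(1) = phi_1 gamma(0) + c_1
Substituting the second into the first: gamma(0) (1 - phi_1^2) = c_0 + phi_1 c_1, so
  gamma(0) = (c_0 + phi_1 c_1) / (1 - phi_1^2) = (4.2558 + (0.846)(1.05)) / (1 - (0.846)^2) = 5.1441 / 0.284284 = 18.094933.
Therefore gamma(0) = 18.0949 (to 4 decimal places).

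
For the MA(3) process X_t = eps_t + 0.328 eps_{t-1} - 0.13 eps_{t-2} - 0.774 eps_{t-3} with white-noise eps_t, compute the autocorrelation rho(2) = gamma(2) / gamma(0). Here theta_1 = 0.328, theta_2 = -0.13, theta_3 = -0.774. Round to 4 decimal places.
\rho(2) = -0.2227

For an MA(q) process with theta_0 = 1, the autocovariance is
  gamma(k) = sigma^2 * sum_{i=0..q-k} theta_i * theta_{i+k},
and rho(k) = gamma(k) / gamma(0). Sigma^2 cancels.
  numerator   = (1)*(-0.13) + (0.328)*(-0.774) = -0.383872.
  denominator = (1)^2 + (0.328)^2 + (-0.13)^2 + (-0.774)^2 = 1.72356.
  rho(2) = -0.383872 / 1.72356 = -0.2227.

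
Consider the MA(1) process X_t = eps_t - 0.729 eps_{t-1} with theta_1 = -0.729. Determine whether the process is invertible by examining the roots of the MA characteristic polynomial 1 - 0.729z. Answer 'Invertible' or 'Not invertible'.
\text{Invertible}

The MA(q) characteristic polynomial is P(z) = 1 - 0.729z.
Invertibility requires all roots to lie outside the unit circle, i.e. |z| > 1 for every root.
This is linear in z: 1 + (-0.729) z = 0  =>  z = -1/(-0.729) = 1.371742,  |z| = 1.371742.
Moduli of all roots: 1.3717.
All moduli strictly greater than 1? Yes.
Verdict: Invertible.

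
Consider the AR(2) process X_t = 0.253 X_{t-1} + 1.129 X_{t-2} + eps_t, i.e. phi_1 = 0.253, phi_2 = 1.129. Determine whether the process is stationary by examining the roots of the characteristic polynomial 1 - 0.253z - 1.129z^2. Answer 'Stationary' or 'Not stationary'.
\text{Not stationary}

The AR(p) characteristic polynomial is P(z) = 1 - 0.253z - 1.129z^2.
Stationarity requires all roots to lie outside the unit circle, i.e. |z| > 1 for every root.
Set 1 + (-0.253) z + (-1.129) z^2 = 0, i.e. a z^2 + b z + c = 0 with a = -1.129, b = -0.253, c = 1.
Discriminant D = b^2 - 4ac = (-0.253)^2 - 4*(-1.129)*1 = 0.064009 - (-4.516) = 4.580009.
D >= 0, so the roots are real: z = (-b +/- sqrt(D)) / (2a) = (0.253 +/- 2.140096) / (-2.258).
  z_1 = (0.253 + 2.140096) / (-2.258) = -1.0598,   |z_1| = 1.0598.
  z_2 = (0.253 - 2.140096) / (-2.258) = 0.8357,   |z_2| = 0.8357.
Moduli of all roots: 1.0598, 0.8357.
All moduli strictly greater than 1? No.
Verdict: Not stationary.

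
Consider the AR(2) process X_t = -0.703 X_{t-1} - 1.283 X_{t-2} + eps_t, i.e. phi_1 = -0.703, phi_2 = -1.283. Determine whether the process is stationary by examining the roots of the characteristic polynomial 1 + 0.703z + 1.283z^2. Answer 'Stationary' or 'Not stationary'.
\text{Not stationary}

The AR(p) characteristic polynomial is P(z) = 1 + 0.703z + 1.283z^2.
Stationarity requires all roots to lie outside the unit circle, i.e. |z| > 1 for every root.
Set 1 + (0.703) z + (1.283) z^2 = 0, i.e. a z^2 + b z + c = 0 with a = 1.283, b = 0.703, c = 1.
Discriminant D = b^2 - 4ac = (0.703)^2 - 4*(1.283)*1 = 0.494209 - (5.132) = -4.637791.
D < 0, so the roots are the complex-conjugate pair z = (-b +/- i sqrt(-D)) / (2a) = -0.274 +/- 0.8393i.
For a conjugate pair |z|^2 = z * conj(z) = (product of roots) = c/a = 1/(1.283) = 0.779423, so |z| = sqrt(0.779423) = 0.8828 for both roots.
Moduli of all roots: 0.8828, 0.8828.
All moduli strictly greater than 1? No.
Verdict: Not stationary.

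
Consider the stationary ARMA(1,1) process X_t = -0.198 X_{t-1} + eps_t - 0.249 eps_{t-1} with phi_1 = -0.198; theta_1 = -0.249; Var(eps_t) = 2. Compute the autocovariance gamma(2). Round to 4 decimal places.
\gamma(2) = 0.1933

Multiply the model equation by X_{t-k} and take expectations. With theta_0 = psi_0 = 1 and psi_j the MA(infinity) weights, this gives
  gamma(k) - sum_i phi_i gamma(k-i) = c_k,
  c_k = sigma^2 * sum_{j=k..q} theta_j psi_{j-k}   (c_k = 0 for k > q),
using gamma(-m) = gamma(m).
psi-weights needed (psi_j = theta_j + sum_i phi_i psi_{j-i}):
  psi_1 = theta_1 + phi_1 = -0.249 + (-0.198) = -0.447
Right-hand sides:
  c_0 = sigma^2 (1 + theta_1 psi_1) = 2 * (1 + (-0.249)(-0.447)) = 2 * 1.111303 = 2.222606
  c_1 = sigma^2 theta_1 = 2 * (-0.249) = -0.498
  c_2 = 0
Equations for k = 0 and k = 1 (AR order 1):
  gamma(0) = phi_1 gamma(1) + c_0
  gamma(1) = phi_1 gamma(0) + c_1
Substituting the second into the first: gamma(0) (1 - phi_1^2) = c_0 + phi_1 c_1, so
  gamma(0) = (c_0 + phi_1 c_1) / (1 - phi_1^2) = (2.222606 + (-0.198)(-0.498)) / (1 - (-0.198)^2) = 2.32121 / 0.960796 = 2.415924.
  gamma(1) = phi_1 gamma(0) + c_1 = (-0.198)(2.415924) + (-0.498) = -0.976353.
For k = 2 (> q): gamma(2) = phi_1 gamma(1) = (-0.198)(-0.976353) = 0.193318.
Therefore gamma(2) = 0.1933 (to 4 decimal places).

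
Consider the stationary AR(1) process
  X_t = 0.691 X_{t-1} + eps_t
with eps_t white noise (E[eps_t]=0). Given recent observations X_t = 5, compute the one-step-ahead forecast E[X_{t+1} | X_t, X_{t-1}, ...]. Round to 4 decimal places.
E[X_{t+1} \mid \mathcal F_t] = 3.4550

For an AR(p) model X_t = c + sum_i phi_i X_{t-i} + eps_t, the
one-step-ahead conditional mean is
  E[X_{t+1} | X_t, ...] = c + sum_i phi_i X_{t+1-i}.
Substitute known values:
  E[X_{t+1} | ...] = (0.691) * (5)
                   = 3.4550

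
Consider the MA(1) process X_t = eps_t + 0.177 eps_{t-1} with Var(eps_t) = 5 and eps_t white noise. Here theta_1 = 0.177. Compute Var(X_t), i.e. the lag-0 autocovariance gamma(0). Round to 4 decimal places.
\gamma(0) = 5.1566

For an MA(q) process X_t = eps_t + sum_i theta_i eps_{t-i} with
Var(eps_t) = sigma^2, the variance is
  gamma(0) = sigma^2 * (1 + sum_i theta_i^2).
  sum_i theta_i^2 = (0.177)^2 = 0.031329.
  gamma(0) = 5 * (1 + 0.031329) = 5 * 1.031329 = 5.156645, which rounds to 5.1566.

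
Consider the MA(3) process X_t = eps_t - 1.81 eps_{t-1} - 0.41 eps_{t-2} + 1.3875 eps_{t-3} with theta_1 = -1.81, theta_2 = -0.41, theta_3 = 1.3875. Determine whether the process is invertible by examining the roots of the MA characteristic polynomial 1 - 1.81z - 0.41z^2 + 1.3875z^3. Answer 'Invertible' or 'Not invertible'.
\text{Not invertible}

The MA(q) characteristic polynomial is P(z) = 1 - 1.81z - 0.41z^2 + 1.3875z^3.
Invertibility requires all roots to lie outside the unit circle, i.e. |z| > 1 for every root.
Degree 3: look for a simple real root z0 first, then factor out (1 - z/z0) and solve the remaining quadratic.
Testing z0 = 0.8: P(0.8) = 1 + (-1.81)(0.8) + (-0.41)(0.8)^2 + (1.3875)(0.8)^3
  = 1 + (-1.448) + (-0.2624) + (0.7104) = 0.  So z_0 = 0.8 is a root, |z_0| = 0.8.
Divide out the factor (1 - 1.25 z) = (1 - z/z0) (since 1/z0 = 1.25):
  P(z) = (1 - 1.25 z)(1 + (-0.56) z + (-1.11) z^2)
  [check: z-coef -0.56 - (1.25) = -1.81; z^2-coef -1.11 - (1.25)(-0.56) = -0.41; z^3-coef -(1.25)(-1.11) = 1.3875.]
Remaining roots from the quadratic factor 1 + (-0.56) z + (-1.11) z^2:
  Set 1 + (-0.56) z + (-1.11) z^2 = 0, i.e. a z^2 + b z + c = 0 with a = -1.11, b = -0.56, c = 1.
  Discriminant D = b^2 - 4ac = (-0.56)^2 - 4*(-1.11)*1 = 0.3136 - (-4.44) = 4.7536.
  D >= 0, so the roots are real: z = (-b +/- sqrt(D)) / (2a) = (0.56 +/- 2.180275) / (-2.22).
    z_1 = (0.56 + 2.180275) / (-2.22) = -1.2344,   |z_1| = 1.2344.
    z_2 = (0.56 - 2.180275) / (-2.22) = 0.7299,   |z_2| = 0.7299.
Moduli of all roots: 0.8000, 1.2344, 0.7299.
All moduli strictly greater than 1? No.
Verdict: Not invertible.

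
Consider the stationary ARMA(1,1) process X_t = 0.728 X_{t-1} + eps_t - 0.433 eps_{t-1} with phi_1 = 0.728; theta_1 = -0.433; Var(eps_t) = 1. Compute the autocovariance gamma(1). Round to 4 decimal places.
\gamma(1) = 0.4298

Multiply the model equation by X_{t-k} and take expectations. With theta_0 = psi_0 = 1 and psi_j the MA(infinity) weights, this gives
  gamma(k) - sum_i phi_i gamma(k-i) = c_k,
  c_k = sigma^2 * sum_{j=k..q} theta_j psi_{j-k}   (c_k = 0 for k > q),
using gamma(-m) = gamma(m).
psi-weights needed (psi_j = theta_j + sum_i phi_i psi_{j-i}):
  psi_1 = theta_1 + phi_1 = -0.433 + (0.728) = 0.295
Right-hand sides:
  c_0 = sigma^2 (1 + theta_1 psi_1) = 1 * (1 + (-0.433)(0.295)) = 1 * 0.872265 = 0.872265
  c_1 = sigma^2 theta_1 = 1 * (-0.433) = -0.433
  c_2 = 0
Equations for k = 0 and k = 1 (AR order 1):
  gamma(0) = phi_1 gamma(1) + c_0
  gamma(1) = phi_1 gamma(0) + c_1
Substituting the second into the first: gamma(0) (1 - phi_1^2) = c_0 + phi_1 c_1, so
  gamma(0) = (c_0 + phi_1 c_1) / (1 - phi_1^2) = (0.872265 + (0.728)(-0.433)) / (1 - (0.728)^2) = 0.557041 / 0.470016 = 1.185153.
  gamma(1) = phi_1 gamma(0) + c_1 = (0.728)(1.185153) + (-0.433) = 0.429792.
Therefore gamma(1) = 0.4298 (to 4 decimal places).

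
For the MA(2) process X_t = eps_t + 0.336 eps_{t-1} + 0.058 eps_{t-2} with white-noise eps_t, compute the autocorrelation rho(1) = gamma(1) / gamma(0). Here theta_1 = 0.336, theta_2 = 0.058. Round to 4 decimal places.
\rho(1) = 0.3185

For an MA(q) process with theta_0 = 1, the autocovariance is
  gamma(k) = sigma^2 * sum_{i=0..q-k} theta_i * theta_{i+k},
and rho(k) = gamma(k) / gamma(0). Sigma^2 cancels.
  numerator   = (1)*(0.336) + (0.336)*(0.058) = 0.355488.
  denominator = (1)^2 + (0.336)^2 + (0.058)^2 = 1.11626.
  rho(1) = 0.355488 / 1.11626 = 0.3185.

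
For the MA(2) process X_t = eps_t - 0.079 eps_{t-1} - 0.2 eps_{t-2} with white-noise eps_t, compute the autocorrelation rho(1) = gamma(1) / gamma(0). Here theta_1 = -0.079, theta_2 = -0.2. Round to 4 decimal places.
\rho(1) = -0.0604

For an MA(q) process with theta_0 = 1, the autocovariance is
  gamma(k) = sigma^2 * sum_{i=0..q-k} theta_i * theta_{i+k},
and rho(k) = gamma(k) / gamma(0). Sigma^2 cancels.
  numerator   = (1)*(-0.079) + (-0.079)*(-0.2) = -0.0632.
  denominator = (1)^2 + (-0.079)^2 + (-0.2)^2 = 1.046241.
  rho(1) = -0.0632 / 1.046241 = -0.0604.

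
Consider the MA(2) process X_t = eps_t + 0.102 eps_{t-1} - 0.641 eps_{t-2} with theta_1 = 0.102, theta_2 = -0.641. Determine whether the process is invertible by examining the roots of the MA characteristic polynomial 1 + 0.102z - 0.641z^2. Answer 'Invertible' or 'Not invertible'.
\text{Invertible}

The MA(q) characteristic polynomial is P(z) = 1 + 0.102z - 0.641z^2.
Invertibility requires all roots to lie outside the unit circle, i.e. |z| > 1 for every root.
Set 1 + (0.102) z + (-0.641) z^2 = 0, i.e. a z^2 + b z + c = 0 with a = -0.641, b = 0.102, c = 1.
Discriminant D = b^2 - 4ac = (0.102)^2 - 4*(-0.641)*1 = 0.010404 - (-2.564) = 2.574404.
D >= 0, so the roots are real: z = (-b +/- sqrt(D)) / (2a) = (-0.102 +/- 1.604495) / (-1.282).
  z_1 = (-0.102 + 1.604495) / (-1.282) = -1.172,   |z_1| = 1.172.
  z_2 = (-0.102 - 1.604495) / (-1.282) = 1.3311,   |z_2| = 1.3311.
Moduli of all roots: 1.1720, 1.3311.
All moduli strictly greater than 1? Yes.
Verdict: Invertible.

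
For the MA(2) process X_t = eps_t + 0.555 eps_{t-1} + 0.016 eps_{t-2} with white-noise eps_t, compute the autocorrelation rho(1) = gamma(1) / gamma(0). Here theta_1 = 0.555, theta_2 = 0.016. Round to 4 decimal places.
\rho(1) = 0.4310

For an MA(q) process with theta_0 = 1, the autocovariance is
  gamma(k) = sigma^2 * sum_{i=0..q-k} theta_i * theta_{i+k},
and rho(k) = gamma(k) / gamma(0). Sigma^2 cancels.
  numerator   = (1)*(0.555) + (0.555)*(0.016) = 0.56388.
  denominator = (1)^2 + (0.555)^2 + (0.016)^2 = 1.308281.
  rho(1) = 0.56388 / 1.308281 = 0.4310.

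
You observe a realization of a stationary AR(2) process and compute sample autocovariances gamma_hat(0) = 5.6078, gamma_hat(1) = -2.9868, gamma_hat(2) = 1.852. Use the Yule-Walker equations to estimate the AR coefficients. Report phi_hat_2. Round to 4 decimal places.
\hat\phi_{2} = 0.0650

The Yule-Walker equations for an AR(p) process read, in matrix form,
  Gamma_p phi = r_p,   with   (Gamma_p)_{ij} = gamma(|i - j|),
                       (r_p)_i = gamma(i),   i,j = 1..p.
Substitute the sample gammas (Toeplitz matrix and right-hand side of size 2):
  Gamma_p = [[5.6078, -2.9868], [-2.9868, 5.6078]]
  r_p     = [-2.9868, 1.852]
Written out:
  5.6078 phi_1 - 2.9868 phi_2 = -2.9868
  -2.9868 phi_1 + 5.6078 phi_2 = 1.852
Solve by Cramer's rule:
  det = gamma(0)^2 - gamma(1)^2 = (5.6078)^2 - (-2.9868)^2 = 31.44742084 - 8.92097424 = 22.5264466
  phi_hat_1 = [gamma(1) gamma(0) - gamma(1) gamma(2)] / det = [(-2.9868)(5.6078) - (-2.9868)(1.852)] / 22.5264466 = -11.21782344 / 22.5264466 = -0.498
  phi_hat_2 = [gamma(0) gamma(2) - gamma(1)^2] / det = [(5.6078)(1.852) - (-2.9868)^2] / 22.5264466 = 1.46467136 / 22.5264466 = 0.065
So phi_hat = [-0.4980, 0.0650].
Therefore phi_hat_2 = 0.0650.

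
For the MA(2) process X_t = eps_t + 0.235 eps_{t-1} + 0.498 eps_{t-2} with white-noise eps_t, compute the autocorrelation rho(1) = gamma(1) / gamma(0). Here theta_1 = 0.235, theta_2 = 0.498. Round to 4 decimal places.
\rho(1) = 0.2701

For an MA(q) process with theta_0 = 1, the autocovariance is
  gamma(k) = sigma^2 * sum_{i=0..q-k} theta_i * theta_{i+k},
and rho(k) = gamma(k) / gamma(0). Sigma^2 cancels.
  numerator   = (1)*(0.235) + (0.235)*(0.498) = 0.35203.
  denominator = (1)^2 + (0.235)^2 + (0.498)^2 = 1.303229.
  rho(1) = 0.35203 / 1.303229 = 0.2701.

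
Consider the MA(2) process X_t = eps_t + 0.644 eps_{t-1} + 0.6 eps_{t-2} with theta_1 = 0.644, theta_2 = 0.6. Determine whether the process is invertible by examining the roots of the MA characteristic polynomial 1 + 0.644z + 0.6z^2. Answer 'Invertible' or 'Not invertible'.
\text{Invertible}

The MA(q) characteristic polynomial is P(z) = 1 + 0.644z + 0.6z^2.
Invertibility requires all roots to lie outside the unit circle, i.e. |z| > 1 for every root.
Set 1 + (0.644) z + (0.6) z^2 = 0, i.e. a z^2 + b z + c = 0 with a = 0.6, b = 0.644, c = 1.
Discriminant D = b^2 - 4ac = (0.644)^2 - 4*(0.6)*1 = 0.414736 - (2.4) = -1.985264.
D < 0, so the roots are the complex-conjugate pair z = (-b +/- i sqrt(-D)) / (2a) = -0.5367 +/- 1.1742i.
For a conjugate pair |z|^2 = z * conj(z) = (product of roots) = c/a = 1/(0.6) = 1.666667, so |z| = sqrt(1.666667) = 1.291 for both roots.
Moduli of all roots: 1.2910, 1.2910.
All moduli strictly greater than 1? Yes.
Verdict: Invertible.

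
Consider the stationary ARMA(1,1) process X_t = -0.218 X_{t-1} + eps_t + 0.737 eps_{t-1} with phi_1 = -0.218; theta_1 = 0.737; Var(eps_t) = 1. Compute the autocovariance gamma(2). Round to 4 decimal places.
\gamma(2) = -0.0997

Multiply the model equation by X_{t-k} and take expectations. With theta_0 = psi_0 = 1 and psi_j the MA(infinity) weights, this gives
  gamma(k) - sum_i phi_i gamma(k-i) = c_k,
  c_k = sigma^2 * sum_{j=k..q} theta_j psi_{j-k}   (c_k = 0 for k > q),
using gamma(-m) = gamma(m).
psi-weights needed (psi_j = theta_j + sum_i phi_i psi_{j-i}):
  psi_1 = theta_1 + phi_1 = 0.737 + (-0.218) = 0.519
Right-hand sides:
  c_0 = sigma^2 (1 + theta_1 psi_1) = 1 * (1 + (0.737)(0.519)) = 1 * 1.382503 = 1.382503
  c_1 = sigma^2 theta_1 = 1 * (0.737) = 0.737
  c_2 = 0
Equations for k = 0 and k = 1 (AR order 1):
  gamma(0) = phi_1 gamma(1) + c_0
  gamma(1) = phi_1 gamma(0) + c_1
Substituting the second into the first: gamma(0) (1 - phi_1^2) = c_0 + phi_1 c_1, so
  gamma(0) = (c_0 + phi_1 c_1) / (1 - phi_1^2) = (1.382503 + (-0.218)(0.737)) / (1 - (-0.218)^2) = 1.221837 / 0.952476 = 1.282801.
  gamma(1) = phi_1 gamma(0) + c_1 = (-0.218)(1.282801) + (0.737) = 0.457349.
For k = 2 (> q): gamma(2) = phi_1 gamma(1) = (-0.218)(0.457349) = -0.099702.
Therefore gamma(2) = -0.0997 (to 4 decimal places).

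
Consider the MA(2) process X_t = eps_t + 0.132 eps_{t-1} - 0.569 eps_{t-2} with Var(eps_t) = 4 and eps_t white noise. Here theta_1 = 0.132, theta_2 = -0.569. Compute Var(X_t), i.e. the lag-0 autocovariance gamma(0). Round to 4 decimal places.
\gamma(0) = 5.3647

For an MA(q) process X_t = eps_t + sum_i theta_i eps_{t-i} with
Var(eps_t) = sigma^2, the variance is
  gamma(0) = sigma^2 * (1 + sum_i theta_i^2).
  sum_i theta_i^2 = (0.132)^2 + (-0.569)^2 = 0.017424 + 0.323761 = 0.341185.
  gamma(0) = 4 * (1 + 0.341185) = 4 * 1.341185 = 5.36474, which rounds to 5.3647.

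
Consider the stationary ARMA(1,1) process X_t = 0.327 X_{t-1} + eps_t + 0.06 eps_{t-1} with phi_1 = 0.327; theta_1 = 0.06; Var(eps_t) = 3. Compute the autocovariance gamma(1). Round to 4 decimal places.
\gamma(1) = 1.3255

Multiply the model equation by X_{t-k} and take expectations. With theta_0 = psi_0 = 1 and psi_j the MA(infinity) weights, this gives
  gamma(k) - sum_i phi_i gamma(k-i) = c_k,
  c_k = sigma^2 * sum_{j=k..q} theta_j psi_{j-k}   (c_k = 0 for k > q),
using gamma(-m) = gamma(m).
psi-weights needed (psi_j = theta_j + sum_i phi_i psi_{j-i}):
  psi_1 = theta_1 + phi_1 = 0.06 + (0.327) = 0.387
Right-hand sides:
  c_0 = sigma^2 (1 + theta_1 psi_1) = 3 * (1 + (0.06)(0.387)) = 3 * 1.02322 = 3.06966
  c_1 = sigma^2 theta_1 = 3 * (0.06) = 0.18
  c_2 = 0
Equations for k = 0 and k = 1 (AR order 1):
  gamma(0) = phi_1 gamma(1) + c_0
  gamma(1) = phi_1 gamma(0) + c_1
Substituting the second into the first: gamma(0) (1 - phi_1^2) = c_0 + phi_1 c_1, so
  gamma(0) = (c_0 + phi_1 c_1) / (1 - phi_1^2) = (3.06966 + (0.327)(0.18)) / (1 - (0.327)^2) = 3.12852 / 0.893071 = 3.503103.
  gamma(1) = phi_1 gamma(0) + c_1 = (0.327)(3.503103) + (0.18) = 1.325515.
Therefore gamma(1) = 1.3255 (to 4 decimal places).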